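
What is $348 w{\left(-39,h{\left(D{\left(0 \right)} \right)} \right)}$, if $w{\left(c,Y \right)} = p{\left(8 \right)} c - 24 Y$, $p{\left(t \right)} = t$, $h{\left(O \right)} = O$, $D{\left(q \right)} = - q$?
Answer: $-108576$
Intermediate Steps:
$w{\left(c,Y \right)} = - 24 Y + 8 c$ ($w{\left(c,Y \right)} = 8 c - 24 Y = - 24 Y + 8 c$)
$348 w{\left(-39,h{\left(D{\left(0 \right)} \right)} \right)} = 348 \left(- 24 \left(\left(-1\right) 0\right) + 8 \left(-39\right)\right) = 348 \left(\left(-24\right) 0 - 312\right) = 348 \left(0 - 312\right) = 348 \left(-312\right) = -108576$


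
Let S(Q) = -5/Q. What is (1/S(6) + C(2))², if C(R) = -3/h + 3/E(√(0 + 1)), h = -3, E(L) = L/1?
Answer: 196/25 ≈ 7.8400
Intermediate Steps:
E(L) = L (E(L) = L*1 = L)
C(R) = 4 (C(R) = -3/(-3) + 3/(√(0 + 1)) = -3*(-⅓) + 3/(√1) = 1 + 3/1 = 1 + 3*1 = 1 + 3 = 4)
(1/S(6) + C(2))² = (1/(-5/6) + 4)² = (1/(-5*⅙) + 4)² = (1/(-⅚) + 4)² = (-6/5 + 4)² = (14/5)² = 196/25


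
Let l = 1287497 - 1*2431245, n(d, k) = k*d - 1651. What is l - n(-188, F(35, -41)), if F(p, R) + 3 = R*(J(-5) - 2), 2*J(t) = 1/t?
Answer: -5632371/5 ≈ -1.1265e+6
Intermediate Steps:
J(t) = 1/(2*t)
F(p, R) = -3 - 21*R/10 (F(p, R) = -3 + R*((1/2)/(-5) - 2) = -3 + R*((1/2)*(-1/5) - 2) = -3 + R*(-1/10 - 2) = -3 + R*(-21/10) = -3 - 21*R/10)
n(d, k) = -1651 + d*k (n(d, k) = d*k - 1651 = -1651 + d*k)
l = -1143748 (l = 1287497 - 2431245 = -1143748)
l - n(-188, F(35, -41)) = -1143748 - (-1651 - 188*(-3 - 21/10*(-41))) = -1143748 - (-1651 - 188*(-3 + 861/10)) = -1143748 - (-1651 - 188*831/10) = -1143748 - (-1651 - 78114/5) = -1143748 - 1*(-86369/5) = -1143748 + 86369/5 = -5632371/5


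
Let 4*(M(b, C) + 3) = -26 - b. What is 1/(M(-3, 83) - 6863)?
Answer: -4/27487 ≈ -0.00014552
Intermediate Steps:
M(b, C) = -19/2 - b/4 (M(b, C) = -3 + (-26 - b)/4 = -3 + (-13/2 - b/4) = -19/2 - b/4)
1/(M(-3, 83) - 6863) = 1/((-19/2 - ¼*(-3)) - 6863) = 1/((-19/2 + ¾) - 6863) = 1/(-35/4 - 6863) = 1/(-27487/4) = -4/27487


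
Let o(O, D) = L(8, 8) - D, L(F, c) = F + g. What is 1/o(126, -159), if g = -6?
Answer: 1/161 ≈ 0.0062112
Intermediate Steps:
L(F, c) = -6 + F (L(F, c) = F - 6 = -6 + F)
o(O, D) = 2 - D (o(O, D) = (-6 + 8) - D = 2 - D)
1/o(126, -159) = 1/(2 - 1*(-159)) = 1/(2 + 159) = 1/161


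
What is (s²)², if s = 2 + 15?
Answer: 83521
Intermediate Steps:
s = 17
(s²)² = (17²)² = 289² = 83521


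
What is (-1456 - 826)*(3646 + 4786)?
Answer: -19241824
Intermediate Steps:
(-1456 - 826)*(3646 + 4786) = -2282*8432 = -19241824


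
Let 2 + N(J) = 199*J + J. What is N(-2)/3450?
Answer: -67/575 ≈ -0.11652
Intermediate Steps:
N(J) = -2 + 200*J (N(J) = -2 + (199*J + J) = -2 + 200*J)
N(-2)/3450 = (-2 + 200*(-2))/3450 = (-2 - 400)*(1/3450) = -402*1/3450 = -67/575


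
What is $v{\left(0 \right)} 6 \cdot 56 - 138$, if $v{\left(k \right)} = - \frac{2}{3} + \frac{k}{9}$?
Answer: $-362$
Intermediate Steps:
$v{\left(k \right)} = - \frac{2}{3} + \frac{k}{9}$ ($v{\left(k \right)} = \left(-2\right) \frac{1}{3} + k \frac{1}{9} = - \frac{2}{3} + \frac{k}{9}$)
$v{\left(0 \right)} 6 \cdot 56 - 138 = \left(- \frac{2}{3} + \frac{1}{9} \cdot 0\right) 6 \cdot 56 - 138 = \left(- \frac{2}{3} + 0\right) 336 - 138 = \left(- \frac{2}{3}\right) 336 - 138 = -224 - 138 = -362$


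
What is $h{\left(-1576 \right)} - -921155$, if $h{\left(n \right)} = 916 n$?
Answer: $-522461$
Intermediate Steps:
$h{\left(-1576 \right)} - -921155 = 916 \left(-1576\right) - -921155 = -1443616 + 921155 = -522461$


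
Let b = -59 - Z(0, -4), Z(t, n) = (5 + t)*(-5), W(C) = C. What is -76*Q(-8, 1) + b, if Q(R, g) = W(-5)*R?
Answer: -3074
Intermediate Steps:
Z(t, n) = -25 - 5*t
b = -34 (b = -59 - (-25 - 5*0) = -59 - (-25 + 0) = -59 - 1*(-25) = -59 + 25 = -34)
Q(R, g) = -5*R
-76*Q(-8, 1) + b = -(-380)*(-8) - 34 = -76*40 - 34 = -3040 - 34 = -3074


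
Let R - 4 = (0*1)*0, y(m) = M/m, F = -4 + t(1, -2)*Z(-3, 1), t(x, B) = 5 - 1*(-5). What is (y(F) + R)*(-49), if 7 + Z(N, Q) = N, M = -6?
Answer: -10339/52 ≈ -198.83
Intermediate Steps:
Z(N, Q) = -7 + N
t(x, B) = 10 (t(x, B) = 5 + 5 = 10)
F = -104 (F = -4 + 10*(-7 - 3) = -4 + 10*(-10) = -4 - 100 = -104)
y(m) = -6/m
R = 4 (R = 4 + (0*1)*0 = 4 + 0*0 = 4 + 0 = 4)
(y(F) + R)*(-49) = (-6/(-104) + 4)*(-49) = (-6*(-1/104) + 4)*(-49) = (3/52 + 4)*(-49) = (211/52)*(-49) = -10339/52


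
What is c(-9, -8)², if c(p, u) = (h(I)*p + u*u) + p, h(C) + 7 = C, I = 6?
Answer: 4096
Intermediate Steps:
h(C) = -7 + C
c(p, u) = u² (c(p, u) = ((-7 + 6)*p + u*u) + p = (-p + u²) + p = (u² - p) + p = u²)
c(-9, -8)² = ((-8)²)² = 64² = 4096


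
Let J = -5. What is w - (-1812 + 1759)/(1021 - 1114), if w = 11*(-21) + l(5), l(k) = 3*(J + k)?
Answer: -21536/93 ≈ -231.57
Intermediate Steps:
l(k) = -15 + 3*k (l(k) = 3*(-5 + k) = -15 + 3*k)
w = -231 (w = 11*(-21) + (-15 + 3*5) = -231 + (-15 + 15) = -231 + 0 = -231)
w - (-1812 + 1759)/(1021 - 1114) = -231 - (-1812 + 1759)/(1021 - 1114) = -231 - (-53)/(-93) = -231 - (-53)*(-1)/93 = -231 - 1*53/93 = -231 - 53/93 = -21536/93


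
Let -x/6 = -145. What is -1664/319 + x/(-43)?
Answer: -349082/13717 ≈ -25.449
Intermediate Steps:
x = 870 (x = -6*(-145) = 870)
-1664/319 + x/(-43) = -1664/319 + 870/(-43) = -1664*1/319 + 870*(-1/43) = -1664/319 - 870/43 = -349082/13717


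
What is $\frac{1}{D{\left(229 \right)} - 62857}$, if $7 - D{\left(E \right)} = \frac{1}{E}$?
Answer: $- \frac{229}{14392651} \approx -1.5911 \cdot 10^{-5}$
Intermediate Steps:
$D{\left(E \right)} = 7 - \frac{1}{E}$
$\frac{1}{D{\left(229 \right)} - 62857} = \frac{1}{\left(7 - \frac{1}{229}\right) - 62857} = \frac{1}{\frac{1602}{229} - 62857} = \frac{1}{- \frac{14392651}{229}} = - \frac{229}{14392651}$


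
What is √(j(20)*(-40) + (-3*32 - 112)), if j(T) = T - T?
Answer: 4*I*√13 ≈ 14.422*I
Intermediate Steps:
j(T) = 0
√(j(20)*(-40) + (-3*32 - 112)) = √(0*(-40) + (-3*32 - 112)) = √(0 + (-96 - 112)) = √(0 - 208) = √(-208) = 4*I*√13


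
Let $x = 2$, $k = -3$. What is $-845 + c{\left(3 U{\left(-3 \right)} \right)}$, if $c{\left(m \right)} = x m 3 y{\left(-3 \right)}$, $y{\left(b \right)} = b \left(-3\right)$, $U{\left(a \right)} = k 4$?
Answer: $-2789$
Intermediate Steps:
$U{\left(a \right)} = -12$ ($U{\left(a \right)} = \left(-3\right) 4 = -12$)
$y{\left(b \right)} = - 3 b$
$c{\left(m \right)} = 54 m$ ($c{\left(m \right)} = 2 m 3 \left(\left(-3\right) \left(-3\right)\right) = 2 \cdot 3 m 9 = 6 m 9 = 54 m$)
$-845 + c{\left(3 U{\left(-3 \right)} \right)} = -845 + 54 \cdot 3 \left(-12\right) = -845 + 54 \left(-36\right) = -845 - 1944 = -2789$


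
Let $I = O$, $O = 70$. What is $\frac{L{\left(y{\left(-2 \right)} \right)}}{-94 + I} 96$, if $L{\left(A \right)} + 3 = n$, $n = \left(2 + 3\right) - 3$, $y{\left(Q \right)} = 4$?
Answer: $4$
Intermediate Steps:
$I = 70$
$n = 2$ ($n = 5 - 3 = 2$)
$L{\left(A \right)} = -1$ ($L{\left(A \right)} = -3 + 2 = -1$)
$\frac{L{\left(y{\left(-2 \right)} \right)}}{-94 + I} 96 = - \frac{1}{-94 + 70} \cdot 96 = - \frac{1}{-24} \cdot 96 = \left(-1\right) \left(- \frac{1}{24}\right) 96 = \frac{1}{24} \cdot 96 = 4$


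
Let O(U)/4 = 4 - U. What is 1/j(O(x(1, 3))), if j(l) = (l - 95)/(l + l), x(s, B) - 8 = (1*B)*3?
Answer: 104/147 ≈ 0.70748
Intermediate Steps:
x(s, B) = 8 + 3*B (x(s, B) = 8 + (1*B)*3 = 8 + B*3 = 8 + 3*B)
O(U) = 16 - 4*U (O(U) = 4*(4 - U) = 16 - 4*U)
j(l) = (-95 + l)/(2*l) (j(l) = (-95 + l)/((2*l)) = (-95 + l)*(1/(2*l)) = (-95 + l)/(2*l))
1/j(O(x(1, 3))) = 1/((-95 + (16 - 4*(8 + 3*3)))/(2*(16 - 4*(8 + 3*3)))) = 1/((-95 + (16 - 4*(8 + 9)))/(2*(16 - 4*(8 + 9)))) = 1/((-95 + (16 - 4*17))/(2*(16 - 4*17))) = 1/((-95 + (16 - 68))/(2*(16 - 68))) = 1/((½)*(-95 - 52)/(-52)) = 1/((½)*(-1/52)*(-147)) = 1/(147/104) = 104/147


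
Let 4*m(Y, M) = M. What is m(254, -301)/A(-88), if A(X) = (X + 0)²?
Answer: -301/30976 ≈ -0.0097172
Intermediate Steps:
A(X) = X²
m(Y, M) = M/4
m(254, -301)/A(-88) = ((¼)*(-301))/((-88)²) = -301/4/7744 = -301/4*1/7744 = -301/30976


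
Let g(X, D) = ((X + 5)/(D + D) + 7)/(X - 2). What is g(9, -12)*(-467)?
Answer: -5137/12 ≈ -428.08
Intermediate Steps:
g(X, D) = (7 + (5 + X)/(2*D))/(-2 + X) (g(X, D) = ((5 + X)/((2*D)) + 7)/(-2 + X) = ((5 + X)*(1/(2*D)) + 7)/(-2 + X) = ((5 + X)/(2*D) + 7)/(-2 + X) = (7 + (5 + X)/(2*D))/(-2 + X))
g(9, -12)*(-467) = ((½)*(5 + 9 + 14*(-12))/(-12*(-2 + 9)))*(-467) = ((½)*(-1/12)*(5 + 9 - 168)/7)*(-467) = ((½)*(-1/12)*(⅐)*(-154))*(-467) = (11/12)*(-467) = -5137/12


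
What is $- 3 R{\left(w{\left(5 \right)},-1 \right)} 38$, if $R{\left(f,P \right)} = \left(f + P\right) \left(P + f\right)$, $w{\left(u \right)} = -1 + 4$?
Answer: $-456$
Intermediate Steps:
$w{\left(u \right)} = 3$
$R{\left(f,P \right)} = \left(P + f\right)^{2}$ ($R{\left(f,P \right)} = \left(P + f\right) \left(P + f\right) = \left(P + f\right)^{2}$)
$- 3 R{\left(w{\left(5 \right)},-1 \right)} 38 = - 3 \left(-1 + 3\right)^{2} \cdot 38 = - 3 \cdot 2^{2} \cdot 38 = \left(-3\right) 4 \cdot 38 = \left(-12\right) 38 = -456$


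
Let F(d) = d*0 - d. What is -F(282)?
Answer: 282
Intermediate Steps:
F(d) = -d (F(d) = 0 - d = -d)
-F(282) = -(-1)*282 = -1*(-282) = 282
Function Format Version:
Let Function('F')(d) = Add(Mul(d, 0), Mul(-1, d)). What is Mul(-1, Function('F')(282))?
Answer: 282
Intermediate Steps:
Function('F')(d) = Mul(-1, d) (Function('F')(d) = Add(0, Mul(-1, d)) = Mul(-1, d))
Mul(-1, Function('F')(282)) = Mul(-1, Mul(-1, 282)) = Mul(-1, -282) = 282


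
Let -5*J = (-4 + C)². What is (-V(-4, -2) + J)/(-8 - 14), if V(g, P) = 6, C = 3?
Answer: 31/110 ≈ 0.28182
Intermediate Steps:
J = -⅕ (J = -(-4 + 3)²/5 = -⅕*(-1)² = -⅕*1 = -⅕ ≈ -0.20000)
(-V(-4, -2) + J)/(-8 - 14) = (-1*6 - ⅕)/(-8 - 14) = (-6 - ⅕)/(-22) = -1/22*(-31/5) = 31/110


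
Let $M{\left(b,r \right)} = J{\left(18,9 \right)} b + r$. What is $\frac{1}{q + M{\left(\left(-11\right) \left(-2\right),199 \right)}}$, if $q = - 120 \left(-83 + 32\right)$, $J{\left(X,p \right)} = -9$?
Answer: $\frac{1}{6121} \approx 0.00016337$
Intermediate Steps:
$q = 6120$ ($q = \left(-120\right) \left(-51\right) = 6120$)
$M{\left(b,r \right)} = r - 9 b$ ($M{\left(b,r \right)} = - 9 b + r = r - 9 b$)
$\frac{1}{q + M{\left(\left(-11\right) \left(-2\right),199 \right)}} = \frac{1}{6120 + \left(199 - 9 \left(\left(-11\right) \left(-2\right)\right)\right)} = \frac{1}{6120 + \left(199 - 198\right)} = \frac{1}{6120 + 1} = \frac{1}{6121}$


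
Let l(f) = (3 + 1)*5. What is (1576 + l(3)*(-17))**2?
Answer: 1527696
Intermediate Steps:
l(f) = 20 (l(f) = 4*5 = 20)
(1576 + l(3)*(-17))**2 = (1576 + 20*(-17))**2 = (1576 - 340)**2 = 1236**2 = 1527696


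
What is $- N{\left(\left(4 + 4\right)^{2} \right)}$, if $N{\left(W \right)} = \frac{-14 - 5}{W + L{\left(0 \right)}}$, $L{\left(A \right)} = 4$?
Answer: $\frac{19}{68} \approx 0.27941$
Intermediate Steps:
$N{\left(W \right)} = - \frac{19}{4 + W}$ ($N{\left(W \right)} = \frac{-14 - 5}{W + 4} = - \frac{19}{4 + W}$)
$- N{\left(\left(4 + 4\right)^{2} \right)} = - \frac{-19}{4 + \left(4 + 4\right)^{2}} = - \frac{-19}{4 + 8^{2}} = - \frac{-19}{4 + 64} = - \frac{-19}{68} = \left(-1\right) \left(- \frac{19}{68}\right) = \frac{19}{68}$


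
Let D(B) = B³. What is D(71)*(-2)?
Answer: -715822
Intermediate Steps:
D(71)*(-2) = 71³*(-2) = 357911*(-2) = -715822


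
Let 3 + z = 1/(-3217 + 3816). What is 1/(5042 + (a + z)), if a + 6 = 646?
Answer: 599/3401722 ≈ 0.00017609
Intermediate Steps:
a = 640 (a = -6 + 646 = 640)
z = -1796/599 (z = -3 + 1/(-3217 + 3816) = -3 + 1/599 = -1796/599 ≈ -2.9983)
1/(5042 + (a + z)) = 1/(5042 + (640 - 1796/599)) = 1/(5042 + 381564/599) = 1/(3401722/599) = 599/3401722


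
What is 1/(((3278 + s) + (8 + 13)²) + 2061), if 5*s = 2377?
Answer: 5/31277 ≈ 0.00015986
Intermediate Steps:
s = 2377/5 (s = (⅕)*2377 = 2377/5 ≈ 475.40)
1/(((3278 + s) + (8 + 13)²) + 2061) = 1/(((3278 + 2377/5) + (8 + 13)²) + 2061) = 1/((18767/5 + 21²) + 2061) = 1/((18767/5 + 441) + 2061) = 1/(20972/5 + 2061) = 1/(31277/5) = 5/31277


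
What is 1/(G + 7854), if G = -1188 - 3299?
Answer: 1/3367 ≈ 0.00029700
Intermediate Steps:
G = -4487
1/(G + 7854) = 1/(-4487 + 7854) = 1/3367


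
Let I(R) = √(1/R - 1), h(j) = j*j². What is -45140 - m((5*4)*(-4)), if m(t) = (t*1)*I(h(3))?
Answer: -45140 + 80*I*√78/9 ≈ -45140.0 + 78.505*I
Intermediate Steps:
h(j) = j³
I(R) = √(-1 + 1/R)
m(t) = I*t*√78/9 (m(t) = (t*1)*√((1 - 1*3³)/(3³)) = t*√((1 - 1*27)/27) = t*√((1 - 27)/27) = t*√((1/27)*(-26)) = t*√(-26/27) = t*(I*√78/9) = I*t*√78/9)
-45140 - m((5*4)*(-4)) = -45140 - I*(5*4)*(-4)*√78/9 = -45140 - I*20*(-4)*√78/9 = -45140 - I*(-80)*√78/9 = -45140 - (-80)*I*√78/9 = -45140 + 80*I*√78/9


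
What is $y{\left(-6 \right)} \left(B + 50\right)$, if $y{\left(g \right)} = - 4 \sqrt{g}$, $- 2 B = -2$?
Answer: $- 204 i \sqrt{6} \approx - 499.7 i$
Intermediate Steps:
$B = 1$ ($B = \left(- \frac{1}{2}\right) \left(-2\right) = 1$)
$y{\left(-6 \right)} \left(B + 50\right) = - 4 \sqrt{-6} \left(1 + 50\right) = - 4 i \sqrt{6} \cdot 51 = - 204 i \sqrt{6}$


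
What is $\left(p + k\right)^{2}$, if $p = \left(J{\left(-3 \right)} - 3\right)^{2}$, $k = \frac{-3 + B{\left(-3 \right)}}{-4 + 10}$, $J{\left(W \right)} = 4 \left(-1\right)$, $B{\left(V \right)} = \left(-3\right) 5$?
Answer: $2116$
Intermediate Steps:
$B{\left(V \right)} = -15$
$J{\left(W \right)} = -4$
$k = -3$ ($k = \frac{-3 - 15}{-4 + 10} = \frac{1}{6} \left(-18\right) = -3$)
$p = 49$ ($p = \left(-4 - 3\right)^{2} = \left(-7\right)^{2} = 49$)
$\left(p + k\right)^{2} = \left(49 - 3\right)^{2} = 46^{2} = 2116$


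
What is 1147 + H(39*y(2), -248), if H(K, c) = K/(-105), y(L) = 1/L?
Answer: 80277/70 ≈ 1146.8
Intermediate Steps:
y(L) = 1/L
H(K, c) = -K/105 (H(K, c) = K*(-1/105) = -K/105)
1147 + H(39*y(2), -248) = 1147 - 13/(35*2) = 1147 - 1/105*39/2 = 1147 - 13/70 = 80277/70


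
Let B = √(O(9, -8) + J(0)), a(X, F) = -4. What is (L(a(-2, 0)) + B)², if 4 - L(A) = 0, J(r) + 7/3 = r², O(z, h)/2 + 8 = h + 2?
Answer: (12 + I*√273)²/9 ≈ -14.333 + 44.061*I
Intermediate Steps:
O(z, h) = -12 + 2*h (O(z, h) = -16 + 2*(h + 2) = -16 + 2*(2 + h) = -16 + (4 + 2*h) = -12 + 2*h)
J(r) = -7/3 + r²
L(A) = 4 (L(A) = 4 - 1*0 = 4 + 0 = 4)
B = I*√273/3 (B = √((-12 + 2*(-8)) + (-7/3 + 0²)) = √((-12 - 16) + (-7/3 + 0)) = √(-28 - 7/3) = √(-91/3) = I*√273/3 ≈ 5.5076*I)
(L(a(-2, 0)) + B)² = (4 + I*√273/3)²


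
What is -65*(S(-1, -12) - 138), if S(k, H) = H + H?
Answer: 10530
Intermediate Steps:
S(k, H) = 2*H
-65*(S(-1, -12) - 138) = -65*(2*(-12) - 138) = -65*(-24 - 138) = -65*(-162) = 10530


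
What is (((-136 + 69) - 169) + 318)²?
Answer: 6724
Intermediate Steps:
(((-136 + 69) - 169) + 318)² = ((-67 - 169) + 318)² = (-236 + 318)² = 82² = 6724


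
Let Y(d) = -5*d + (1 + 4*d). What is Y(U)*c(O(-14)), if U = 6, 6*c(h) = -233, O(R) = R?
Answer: 1165/6 ≈ 194.17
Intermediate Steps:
c(h) = -233/6 (c(h) = (⅙)*(-233) = -233/6)
Y(d) = 1 - d
Y(U)*c(O(-14)) = (1 - 1*6)*(-233/6) = (1 - 6)*(-233/6) = -5*(-233/6) = 1165/6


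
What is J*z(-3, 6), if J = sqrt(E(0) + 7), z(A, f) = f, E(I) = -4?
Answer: 6*sqrt(3) ≈ 10.392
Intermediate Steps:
J = sqrt(3) (J = sqrt(-4 + 7) = sqrt(3) ≈ 1.7320)
J*z(-3, 6) = sqrt(3)*6 = 6*sqrt(3)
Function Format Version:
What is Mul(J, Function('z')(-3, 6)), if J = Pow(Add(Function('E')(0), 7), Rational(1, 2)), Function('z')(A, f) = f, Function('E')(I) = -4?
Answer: Mul(6, Pow(3, Rational(1, 2))) ≈ 10.392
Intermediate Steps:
J = Pow(3, Rational(1, 2)) (J = Pow(Add(-4, 7), Rational(1, 2)) = Pow(3, Rational(1, 2)) ≈ 1.7320)
Mul(J, Function('z')(-3, 6)) = Mul(Pow(3, Rational(1, 2)), 6) = Mul(6, Pow(3, Rational(1, 2)))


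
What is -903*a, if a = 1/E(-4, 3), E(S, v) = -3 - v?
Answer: 301/2 ≈ 150.50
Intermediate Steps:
a = -⅙ (a = 1/(-3 - 1*3) = 1/(-3 - 3) = 1/(-6) = -⅙ ≈ -0.16667)
-903*a = -903*(-⅙) = 301/2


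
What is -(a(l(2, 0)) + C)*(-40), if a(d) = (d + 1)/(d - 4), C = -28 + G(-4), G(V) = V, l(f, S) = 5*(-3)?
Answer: -23760/19 ≈ -1250.5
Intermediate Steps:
l(f, S) = -15
C = -32 (C = -28 - 4 = -32)
a(d) = (1 + d)/(-4 + d)
-(a(l(2, 0)) + C)*(-40) = -((1 - 15)/(-4 - 15) - 32)*(-40) = -(-14/(-19) - 32)*(-40) = -(-1/19*(-14) - 32)*(-40) = -(14/19 - 32)*(-40) = -(-594)*(-40)/19 = -1*23760/19 = -23760/19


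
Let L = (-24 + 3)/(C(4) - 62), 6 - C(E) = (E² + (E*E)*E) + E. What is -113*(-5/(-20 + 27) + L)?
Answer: 8927/140 ≈ 63.764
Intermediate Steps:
C(E) = 6 - E - E² - E³ (C(E) = 6 - ((E² + (E*E)*E) + E) = 6 - ((E² + E²*E) + E) = 6 - ((E² + E³) + E) = 6 - (E + E² + E³) = 6 + (-E - E² - E³) = 6 - E - E² - E³)
L = 3/20 (L = (-24 + 3)/((6 - 1*4 - 1*4² - 1*4³) - 62) = -21/((6 - 4 - 1*16 - 1*64) - 62) = -21/((6 - 4 - 16 - 64) - 62) = -21/(-78 - 62) = -21/(-140) = -21*(-1/140) = 3/20 ≈ 0.15000)
-113*(-5/(-20 + 27) + L) = -113*(-5/(-20 + 27) + 3/20) = -113*(-5/7 + 3/20) = -113*(-79/140) = 8927/140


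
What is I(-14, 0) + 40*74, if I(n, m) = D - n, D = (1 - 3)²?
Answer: 2978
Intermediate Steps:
D = 4 (D = (-2)² = 4)
I(n, m) = 4 - n
I(-14, 0) + 40*74 = (4 - 1*(-14)) + 40*74 = (4 + 14) + 2960 = 18 + 2960 = 2978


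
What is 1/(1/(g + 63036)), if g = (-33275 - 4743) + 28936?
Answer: 53954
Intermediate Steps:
g = -9082 (g = -38018 + 28936 = -9082)
1/(1/(g + 63036)) = 1/(1/(-9082 + 63036)) = 1/(1/53954) = 53954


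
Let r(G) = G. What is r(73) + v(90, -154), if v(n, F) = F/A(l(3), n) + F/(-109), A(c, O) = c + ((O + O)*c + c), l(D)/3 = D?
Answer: 947788/12753 ≈ 74.319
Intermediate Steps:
l(D) = 3*D
A(c, O) = 2*c + 2*O*c (A(c, O) = c + ((2*O)*c + c) = c + (2*O*c + c) = c + (c + 2*O*c) = 2*c + 2*O*c)
v(n, F) = -F/109 + F/(18 + 18*n) (v(n, F) = F/((2*(3*3)*(1 + n))) + F/(-109) = F/((2*9*(1 + n))) + F*(-1/109) = F/(18 + 18*n) - F/109 = -F/109 + F/(18 + 18*n))
r(73) + v(90, -154) = 73 + (1/1962)*(-154)*(91 - 18*90)/(1 + 90) = 73 + (1/1962)*(-154)*(91 - 1620)/91 = 73 + (1/1962)*(-154)*(1/91)*(-1529) = 73 + 16819/12753 = 947788/12753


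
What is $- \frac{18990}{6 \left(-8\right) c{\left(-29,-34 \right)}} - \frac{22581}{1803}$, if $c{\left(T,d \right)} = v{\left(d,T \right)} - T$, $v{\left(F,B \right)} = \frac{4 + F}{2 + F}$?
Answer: $\frac{198897}{287879} \approx 0.6909$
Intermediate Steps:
$v{\left(F,B \right)} = \frac{4 + F}{2 + F}$
$c{\left(T,d \right)} = - T + \frac{4 + d}{2 + d}$ ($c{\left(T,d \right)} = \frac{4 + d}{2 + d} - T = - T + \frac{4 + d}{2 + d}$)
$- \frac{18990}{6 \left(-8\right) c{\left(-29,-34 \right)}} - \frac{22581}{1803} = - \frac{18990}{6 \left(-8\right) \frac{4 - 34 - - 29 \left(2 - 34\right)}{2 - 34}} - \frac{22581}{1803} = - \frac{18990}{\left(-48\right) \frac{4 - 34 - \left(-29\right) \left(-32\right)}{-32}} - \frac{7527}{601} = - \frac{18990}{\left(-48\right) \left(- \frac{4 - 34 - 928}{32}\right)} - \frac{7527}{601} = - \frac{18990}{\left(-48\right) \left(\left(- \frac{1}{32}\right) \left(-958\right)\right)} - \frac{7527}{601} = - \frac{18990}{\left(-48\right) \frac{479}{16}} - \frac{7527}{601} = - \frac{18990}{-1437} - \frac{7527}{601} = \left(-18990\right) \left(- \frac{1}{1437}\right) - \frac{7527}{601} = \frac{6330}{479} - \frac{7527}{601} = \frac{198897}{287879}$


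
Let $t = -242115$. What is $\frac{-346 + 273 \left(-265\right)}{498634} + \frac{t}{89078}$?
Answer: $- \frac{31800484952}{11104329863} \approx -2.8638$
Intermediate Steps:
$\frac{-346 + 273 \left(-265\right)}{498634} + \frac{t}{89078} = \frac{-346 + 273 \left(-265\right)}{498634} - \frac{242115}{89078} = \left(-346 - 72345\right) \frac{1}{498634} - \frac{242115}{89078} = \left(-72691\right) \frac{1}{498634} - \frac{242115}{89078} = - \frac{72691}{498634} - \frac{242115}{89078} = - \frac{31800484952}{11104329863}$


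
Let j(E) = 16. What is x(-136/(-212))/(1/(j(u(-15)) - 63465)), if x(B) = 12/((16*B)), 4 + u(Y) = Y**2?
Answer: -10088391/136 ≈ -74179.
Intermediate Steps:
u(Y) = -4 + Y**2
x(B) = 3/(4*B) (x(B) = 12*(1/(16*B)) = 3/(4*B))
x(-136/(-212))/(1/(j(u(-15)) - 63465)) = (3/(4*((-136/(-212)))))/(1/(16 - 63465)) = (3/(4*((-136*(-1/212)))))/(1/(-63449)) = (3/(4*(34/53)))/(-1/63449) = ((3/4)*(53/34))*(-63449) = (159/136)*(-63449) = -10088391/136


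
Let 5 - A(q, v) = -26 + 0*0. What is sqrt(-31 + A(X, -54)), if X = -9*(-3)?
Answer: 0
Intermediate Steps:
X = 27
A(q, v) = 31 (A(q, v) = 5 - (-26 + 0*0) = 5 - (-26 + 0) = 5 - 1*(-26) = 5 + 26 = 31)
sqrt(-31 + A(X, -54)) = sqrt(-31 + 31) = sqrt(0) = 0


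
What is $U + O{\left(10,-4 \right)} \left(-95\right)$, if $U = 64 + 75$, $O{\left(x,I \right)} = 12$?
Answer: $-1001$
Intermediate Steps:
$U = 139$
$U + O{\left(10,-4 \right)} \left(-95\right) = 139 + 12 \left(-95\right) = 139 - 1140 = -1001$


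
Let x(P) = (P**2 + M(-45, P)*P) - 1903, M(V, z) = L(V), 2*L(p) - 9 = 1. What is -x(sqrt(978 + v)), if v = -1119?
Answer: 2044 - 5*I*sqrt(141) ≈ 2044.0 - 59.372*I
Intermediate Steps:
L(p) = 5 (L(p) = 9/2 + (1/2)*1 = 9/2 + 1/2 = 5)
M(V, z) = 5
x(P) = -1903 + P**2 + 5*P (x(P) = (P**2 + 5*P) - 1903 = -1903 + P**2 + 5*P)
-x(sqrt(978 + v)) = -(-1903 + (sqrt(978 - 1119))**2 + 5*sqrt(978 - 1119)) = -(-1903 + (sqrt(-141))**2 + 5*sqrt(-141)) = -(-1903 + (I*sqrt(141))**2 + 5*(I*sqrt(141))) = -(-1903 - 141 + 5*I*sqrt(141)) = -(-2044 + 5*I*sqrt(141)) = 2044 - 5*I*sqrt(141)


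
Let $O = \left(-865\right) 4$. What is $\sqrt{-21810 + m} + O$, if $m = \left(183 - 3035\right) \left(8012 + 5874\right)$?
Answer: $-3460 + i \sqrt{39624682} \approx -3460.0 + 6294.8 i$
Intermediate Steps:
$m = -39602872$ ($m = \left(-2852\right) 13886 = -39602872$)
$O = -3460$
$\sqrt{-21810 + m} + O = \sqrt{-21810 - 39602872} - 3460 = \sqrt{-39624682} - 3460 = i \sqrt{39624682} - 3460 = -3460 + i \sqrt{39624682}$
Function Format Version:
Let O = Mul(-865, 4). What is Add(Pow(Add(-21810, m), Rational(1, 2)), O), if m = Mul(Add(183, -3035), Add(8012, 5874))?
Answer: Add(-3460, Mul(I, Pow(39624682, Rational(1, 2)))) ≈ Add(-3460.0, Mul(6294.8, I))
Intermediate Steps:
m = -39602872 (m = Mul(-2852, 13886) = -39602872)
O = -3460
Add(Pow(Add(-21810, m), Rational(1, 2)), O) = Add(Pow(Add(-21810, -39602872), Rational(1, 2)), -3460) = Add(Pow(-39624682, Rational(1, 2)), -3460) = Add(Mul(I, Pow(39624682, Rational(1, 2))), -3460) = Add(-3460, Mul(I, Pow(39624682, Rational(1, 2))))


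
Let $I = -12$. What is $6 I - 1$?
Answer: $-73$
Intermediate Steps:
$6 I - 1 = 6 \left(-12\right) - 1 = -72 - 1 = -73$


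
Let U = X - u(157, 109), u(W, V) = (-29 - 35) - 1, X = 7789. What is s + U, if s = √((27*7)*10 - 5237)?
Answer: 7854 + I*√3347 ≈ 7854.0 + 57.853*I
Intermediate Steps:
u(W, V) = -65 (u(W, V) = -64 - 1 = -65)
U = 7854 (U = 7789 - 1*(-65) = 7789 + 65 = 7854)
s = I*√3347 (s = √(189*10 - 5237) = √(1890 - 5237) = √(-3347) = I*√3347 ≈ 57.853*I)
s + U = I*√3347 + 7854 = 7854 + I*√3347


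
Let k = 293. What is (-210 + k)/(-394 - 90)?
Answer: -83/484 ≈ -0.17149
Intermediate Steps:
(-210 + k)/(-394 - 90) = (-210 + 293)/(-394 - 90) = 83/(-484) = 83*(-1/484) = -83/484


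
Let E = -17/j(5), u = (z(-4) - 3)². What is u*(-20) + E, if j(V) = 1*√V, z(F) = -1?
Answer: -320 - 17*√5/5 ≈ -327.60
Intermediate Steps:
j(V) = √V
u = 16 (u = (-1 - 3)² = (-4)² = 16)
E = -17*√5/5 ≈ -7.6026
u*(-20) + E = 16*(-20) - 17*√5/5 = -320 - 17*√5/5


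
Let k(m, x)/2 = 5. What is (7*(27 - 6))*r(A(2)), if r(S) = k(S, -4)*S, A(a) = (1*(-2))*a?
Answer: -5880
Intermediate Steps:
k(m, x) = 10 (k(m, x) = 2*5 = 10)
A(a) = -2*a
r(S) = 10*S
(7*(27 - 6))*r(A(2)) = (7*(27 - 6))*(10*(-2*2)) = (7*21)*(10*(-4)) = 147*(-40) = -5880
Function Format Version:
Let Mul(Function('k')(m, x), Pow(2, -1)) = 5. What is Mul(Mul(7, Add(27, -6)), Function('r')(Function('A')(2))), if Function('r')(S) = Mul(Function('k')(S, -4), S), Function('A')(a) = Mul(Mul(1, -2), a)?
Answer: -5880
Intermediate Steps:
Function('k')(m, x) = 10 (Function('k')(m, x) = Mul(2, 5) = 10)
Function('A')(a) = Mul(-2, a)
Function('r')(S) = Mul(10, S)
Mul(Mul(7, Add(27, -6)), Function('r')(Function('A')(2))) = Mul(Mul(7, Add(27, -6)), Mul(10, Mul(-2, 2))) = Mul(Mul(7, 21), Mul(10, -4)) = Mul(147, -40) = -5880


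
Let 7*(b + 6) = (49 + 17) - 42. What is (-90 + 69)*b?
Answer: 54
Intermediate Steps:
b = -18/7 (b = -6 + ((49 + 17) - 42)/7 = -6 + (66 - 42)/7 = -6 + (1/7)*24 = -6 + 24/7 = -18/7 ≈ -2.5714)
(-90 + 69)*b = (-90 + 69)*(-18/7) = -21*(-18/7) = 54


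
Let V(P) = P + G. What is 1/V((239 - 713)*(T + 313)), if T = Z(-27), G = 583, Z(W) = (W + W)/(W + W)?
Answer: -1/148253 ≈ -6.7452e-6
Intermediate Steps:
Z(W) = 1 (Z(W) = (2*W)/((2*W)) = (2*W)*(1/(2*W)) = 1)
T = 1
V(P) = 583 + P (V(P) = P + 583 = 583 + P)
1/V((239 - 713)*(T + 313)) = 1/(583 + (239 - 713)*(1 + 313)) = 1/(583 - 474*314) = 1/(583 - 148836) = 1/(-148253) = -1/148253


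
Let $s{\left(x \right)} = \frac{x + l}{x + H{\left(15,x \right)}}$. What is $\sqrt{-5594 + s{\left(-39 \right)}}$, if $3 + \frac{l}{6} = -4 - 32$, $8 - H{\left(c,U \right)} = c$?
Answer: $\frac{i \sqrt{11824346}}{46} \approx 74.753 i$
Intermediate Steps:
$H{\left(c,U \right)} = 8 - c$
$l = -234$ ($l = -18 + 6 \left(-4 - 32\right) = -18 + 6 \left(-36\right) = -18 - 216 = -234$)
$s{\left(x \right)} = \frac{-234 + x}{-7 + x}$ ($s{\left(x \right)} = \frac{x - 234}{x + \left(8 - 15\right)} = \frac{-234 + x}{x + \left(8 - 15\right)} = \frac{-234 + x}{x - 7} = \frac{-234 + x}{-7 + x}$)
$\sqrt{-5594 + s{\left(-39 \right)}} = \sqrt{-5594 + \frac{-234 - 39}{-7 - 39}} = \sqrt{-5594 + \frac{1}{-46} \left(-273\right)} = \sqrt{-5594 - - \frac{273}{46}} = \sqrt{-5594 + \frac{273}{46}} = \sqrt{- \frac{257051}{46}} = \frac{i \sqrt{11824346}}{46}$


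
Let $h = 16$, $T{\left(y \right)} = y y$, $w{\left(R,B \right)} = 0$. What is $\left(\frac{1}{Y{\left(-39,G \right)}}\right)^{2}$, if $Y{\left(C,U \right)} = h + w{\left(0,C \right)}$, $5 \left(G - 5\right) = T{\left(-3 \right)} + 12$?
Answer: $\frac{1}{256} \approx 0.0039063$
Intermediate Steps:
$T{\left(y \right)} = y^{2}$
$G = \frac{46}{5}$ ($G = 5 + \frac{\left(-3\right)^{2} + 12}{5} = 5 + \frac{9 + 12}{5} = 5 + \frac{1}{5} \cdot 21 = 5 + \frac{21}{5} = \frac{46}{5} \approx 9.2$)
$Y{\left(C,U \right)} = 16$ ($Y{\left(C,U \right)} = 16 + 0 = 16$)
$\left(\frac{1}{Y{\left(-39,G \right)}}\right)^{2} = \left(\frac{1}{16}\right)^{2} = \frac{1}{256}$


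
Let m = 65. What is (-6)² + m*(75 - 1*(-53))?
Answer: 8356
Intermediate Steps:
(-6)² + m*(75 - 1*(-53)) = (-6)² + 65*(75 - 1*(-53)) = 36 + 65*(75 + 53) = 36 + 65*128 = 36 + 8320 = 8356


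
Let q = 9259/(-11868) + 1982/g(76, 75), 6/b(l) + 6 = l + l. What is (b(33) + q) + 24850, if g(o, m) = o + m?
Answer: 222775966369/8960340 ≈ 24862.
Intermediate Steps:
g(o, m) = m + o
b(l) = 6/(-6 + 2*l) (b(l) = 6/(-6 + (l + l)) = 6/(-6 + 2*l))
q = 22124267/1792068 (q = 9259/(-11868) + 1982/(75 + 76) = 9259*(-1/11868) + 1982/151 = -9259/11868 + 1982*(1/151) = -9259/11868 + 1982/151 = 22124267/1792068 ≈ 12.346)
(b(33) + q) + 24850 = (3/(-3 + 33) + 22124267/1792068) + 24850 = (3/30 + 22124267/1792068) + 24850 = (3*(1/30) + 22124267/1792068) + 24850 = (1/10 + 22124267/1792068) + 24850 = 111517369/8960340 + 24850 = 222775966369/8960340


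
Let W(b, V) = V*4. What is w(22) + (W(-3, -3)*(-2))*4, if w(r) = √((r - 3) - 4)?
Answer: 96 + √15 ≈ 99.873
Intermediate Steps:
w(r) = √(-7 + r) (w(r) = √((-3 + r) - 4) = √(-7 + r))
W(b, V) = 4*V
w(22) + (W(-3, -3)*(-2))*4 = √(-7 + 22) + ((4*(-3))*(-2))*4 = √15 - 12*(-2)*4 = √15 + 24*4 = √15 + 96 = 96 + √15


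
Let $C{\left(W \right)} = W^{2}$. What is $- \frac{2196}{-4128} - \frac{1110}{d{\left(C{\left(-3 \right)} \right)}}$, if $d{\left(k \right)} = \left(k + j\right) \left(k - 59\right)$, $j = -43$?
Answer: $- \frac{3537}{29240} \approx -0.12096$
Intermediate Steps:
$d{\left(k \right)} = \left(-59 + k\right) \left(-43 + k\right)$ ($d{\left(k \right)} = \left(k - 43\right) \left(k - 59\right) = \left(-43 + k\right) \left(-59 + k\right) = \left(-59 + k\right) \left(-43 + k\right)$)
$- \frac{2196}{-4128} - \frac{1110}{d{\left(C{\left(-3 \right)} \right)}} = - \frac{2196}{-4128} - \frac{1110}{2537 + \left(\left(-3\right)^{2}\right)^{2} - 102 \left(-3\right)^{2}} = \left(-2196\right) \left(- \frac{1}{4128}\right) - \frac{1110}{2537 + 9^{2} - 918} = \frac{183}{344} - \frac{1110}{2537 + 81 - 918} = \frac{183}{344} - \frac{1110}{1700} = \frac{183}{344} - \frac{111}{170} = - \frac{3537}{29240}$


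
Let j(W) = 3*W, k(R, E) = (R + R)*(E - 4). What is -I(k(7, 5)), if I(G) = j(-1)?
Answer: 3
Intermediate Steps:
k(R, E) = 2*R*(-4 + E) (k(R, E) = (2*R)*(-4 + E) = 2*R*(-4 + E))
I(G) = -3 (I(G) = 3*(-1) = -3)
-I(k(7, 5)) = -1*(-3) = 3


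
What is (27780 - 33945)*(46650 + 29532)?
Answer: -469662030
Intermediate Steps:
(27780 - 33945)*(46650 + 29532) = -6165*76182 = -469662030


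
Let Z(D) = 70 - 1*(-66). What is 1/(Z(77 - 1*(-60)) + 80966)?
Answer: 1/81102 ≈ 1.2330e-5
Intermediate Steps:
Z(D) = 136 (Z(D) = 70 + 66 = 136)
1/(Z(77 - 1*(-60)) + 80966) = 1/(136 + 80966) = 1/81102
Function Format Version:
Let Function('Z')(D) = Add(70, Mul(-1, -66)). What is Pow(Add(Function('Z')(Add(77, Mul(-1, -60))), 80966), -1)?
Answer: Rational(1, 81102) ≈ 1.2330e-5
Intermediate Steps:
Function('Z')(D) = 136 (Function('Z')(D) = Add(70, 66) = 136)
Pow(Add(Function('Z')(Add(77, Mul(-1, -60))), 80966), -1) = Pow(Add(136, 80966), -1) = Pow(81102, -1) = Rational(1, 81102)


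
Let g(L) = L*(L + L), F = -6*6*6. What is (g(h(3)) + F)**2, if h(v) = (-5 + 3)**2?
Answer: 33856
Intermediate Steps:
h(v) = 4 (h(v) = (-2)**2 = 4)
F = -216 (F = -36*6 = -216)
g(L) = 2*L**2 (g(L) = L*(2*L) = 2*L**2)
(g(h(3)) + F)**2 = (2*4**2 - 216)**2 = (2*16 - 216)**2 = (32 - 216)**2 = (-184)**2 = 33856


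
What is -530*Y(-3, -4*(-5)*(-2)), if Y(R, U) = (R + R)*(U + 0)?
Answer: -127200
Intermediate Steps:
Y(R, U) = 2*R*U (Y(R, U) = (2*R)*U = 2*R*U)
-530*Y(-3, -4*(-5)*(-2)) = -1060*(-3)*-4*(-5)*(-2) = -1060*(-3)*20*(-2) = -1060*(-3)*(-40) = -530*240 = -127200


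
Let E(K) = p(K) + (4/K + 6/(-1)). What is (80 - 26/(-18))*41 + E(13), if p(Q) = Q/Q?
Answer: 390140/117 ≈ 3334.5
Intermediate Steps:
p(Q) = 1
E(K) = -5 + 4/K (E(K) = 1 + (4/K + 6/(-1)) = 1 + (4/K + 6*(-1)) = 1 + (4/K - 6) = 1 + (-6 + 4/K) = -5 + 4/K)
(80 - 26/(-18))*41 + E(13) = (80 - 26/(-18))*41 + (-5 + 4/13) = (80 - 26*(-1/18))*41 + (-5 + 4*(1/13)) = (80 + 13/9)*41 + (-5 + 4/13) = (733/9)*41 - 61/13 = 30053/9 - 61/13 = 390140/117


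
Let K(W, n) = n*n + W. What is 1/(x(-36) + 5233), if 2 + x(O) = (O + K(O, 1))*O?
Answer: 1/7787 ≈ 0.00012842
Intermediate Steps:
K(W, n) = W + n**2 (K(W, n) = n**2 + W = W + n**2)
x(O) = -2 + O*(1 + 2*O) (x(O) = -2 + (O + (O + 1**2))*O = -2 + (O + (O + 1))*O = -2 + (O + (1 + O))*O = -2 + (1 + 2*O)*O = -2 + O*(1 + 2*O))
1/(x(-36) + 5233) = 1/((-2 - 36 + 2*(-36)**2) + 5233) = 1/((-2 - 36 + 2*1296) + 5233) = 1/((-2 - 36 + 2592) + 5233) = 1/(2554 + 5233) = 1/7787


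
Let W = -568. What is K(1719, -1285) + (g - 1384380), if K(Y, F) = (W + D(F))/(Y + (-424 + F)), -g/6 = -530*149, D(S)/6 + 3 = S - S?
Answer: -4553093/5 ≈ -9.1062e+5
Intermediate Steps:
D(S) = -18 (D(S) = -18 + 6*(S - S) = -18 + 6*0 = -18 + 0 = -18)
g = 473820 (g = -(-3180)*149 = -6*(-78970) = 473820)
K(Y, F) = -586/(-424 + F + Y) (K(Y, F) = (-568 - 18)/(Y + (-424 + F)) = -586/(-424 + F + Y))
K(1719, -1285) + (g - 1384380) = -586/(-424 - 1285 + 1719) + (473820 - 1384380) = -586/10 - 910560 = -586*⅒ - 910560 = -293/5 - 910560 = -4553093/5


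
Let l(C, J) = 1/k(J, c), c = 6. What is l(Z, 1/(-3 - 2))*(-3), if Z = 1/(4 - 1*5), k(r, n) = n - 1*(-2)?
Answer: -3/8 ≈ -0.37500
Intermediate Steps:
k(r, n) = 2 + n (k(r, n) = n + 2 = 2 + n)
Z = -1 (Z = 1/(4 - 5) = 1/(-1) = -1)
l(C, J) = 1/8 (l(C, J) = 1/(2 + 6) = 1/8)
l(Z, 1/(-3 - 2))*(-3) = (1/8)*(-3) = -3/8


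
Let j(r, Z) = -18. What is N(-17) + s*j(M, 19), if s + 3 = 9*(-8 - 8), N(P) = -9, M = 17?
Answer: 2637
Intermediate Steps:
s = -147 (s = -3 + 9*(-8 - 8) = -3 + 9*(-16) = -3 - 144 = -147)
N(-17) + s*j(M, 19) = -9 - 147*(-18) = -9 + 2646 = 2637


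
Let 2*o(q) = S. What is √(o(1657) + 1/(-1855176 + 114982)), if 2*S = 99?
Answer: √74949808411297/1740194 ≈ 4.9749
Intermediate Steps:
S = 99/2 (S = (½)*99 = 99/2 ≈ 49.500)
o(q) = 99/4 (o(q) = (½)*(99/2) = 99/4)
√(o(1657) + 1/(-1855176 + 114982)) = √(99/4 + 1/(-1855176 + 114982)) = √(99/4 + 1/(-1740194)) = √(99/4 - 1/1740194) = √(86139601/3480388) = √74949808411297/1740194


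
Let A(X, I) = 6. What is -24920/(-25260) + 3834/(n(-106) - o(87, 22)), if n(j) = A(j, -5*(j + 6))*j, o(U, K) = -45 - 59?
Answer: -2089735/335958 ≈ -6.2202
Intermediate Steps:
o(U, K) = -104
n(j) = 6*j
-24920/(-25260) + 3834/(n(-106) - o(87, 22)) = -24920/(-25260) + 3834/(6*(-106) - 1*(-104)) = -24920*(-1/25260) + 3834/(-636 + 104) = 1246/1263 + 3834/(-532) = 1246/1263 + 3834*(-1/532) = 1246/1263 - 1917/266 = -2089735/335958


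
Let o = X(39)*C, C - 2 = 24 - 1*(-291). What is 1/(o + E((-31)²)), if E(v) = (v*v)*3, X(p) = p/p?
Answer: 1/2770880 ≈ 3.6090e-7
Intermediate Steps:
X(p) = 1
C = 317 (C = 2 + (24 - 1*(-291)) = 2 + (24 + 291) = 2 + 315 = 317)
E(v) = 3*v² (E(v) = v²*3 = 3*v²)
o = 317 (o = 1*317 = 317)
1/(o + E((-31)²)) = 1/(317 + 3*((-31)²)²) = 1/(317 + 3*961²) = 1/(317 + 3*923521) = 1/(317 + 2770563) = 1/2770880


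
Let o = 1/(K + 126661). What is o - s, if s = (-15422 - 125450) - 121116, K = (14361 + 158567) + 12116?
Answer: 81662969541/311705 ≈ 2.6199e+5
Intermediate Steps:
K = 185044 (K = 172928 + 12116 = 185044)
o = 1/311705 (o = 1/(185044 + 126661) = 1/311705 ≈ 3.2082e-6)
s = -261988 (s = -140872 - 121116 = -261988)
o - s = 1/311705 - 1*(-261988) = 1/311705 + 261988 = 81662969541/311705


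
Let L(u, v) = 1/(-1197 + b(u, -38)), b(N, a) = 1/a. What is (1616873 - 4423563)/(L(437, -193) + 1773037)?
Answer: -127667908030/80650133981 ≈ -1.5830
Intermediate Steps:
L(u, v) = -38/45487 (L(u, v) = 1/(-1197 + 1/(-38)) = 1/(-1197 - 1/38) = 1/(-45487/38) = -38/45487)
(1616873 - 4423563)/(L(437, -193) + 1773037) = (1616873 - 4423563)/(-38/45487 + 1773037) = -2806690/80650133981/45487 = -2806690*45487/80650133981 = -127667908030/80650133981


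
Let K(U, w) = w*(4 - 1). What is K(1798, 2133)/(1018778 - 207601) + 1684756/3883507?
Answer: 1391485879105/3150211557739 ≈ 0.44171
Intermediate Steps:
K(U, w) = 3*w (K(U, w) = w*3 = 3*w)
K(1798, 2133)/(1018778 - 207601) + 1684756/3883507 = (3*2133)/(1018778 - 207601) + 1684756/3883507 = 6399/811177 + 1684756*(1/3883507) = 6399*(1/811177) + 1684756/3883507 = 6399/811177 + 1684756/3883507 = 1391485879105/3150211557739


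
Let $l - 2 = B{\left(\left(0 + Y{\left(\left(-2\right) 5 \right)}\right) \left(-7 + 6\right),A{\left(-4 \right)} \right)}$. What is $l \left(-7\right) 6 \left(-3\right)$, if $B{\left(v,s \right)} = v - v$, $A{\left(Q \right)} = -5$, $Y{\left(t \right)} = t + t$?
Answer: $252$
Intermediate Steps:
$Y{\left(t \right)} = 2 t$
$B{\left(v,s \right)} = 0$
$l = 2$ ($l = 2 + 0 = 2$)
$l \left(-7\right) 6 \left(-3\right) = 2 \left(-7\right) 6 \left(-3\right) = 2 \left(\left(-42\right) \left(-3\right)\right) = 2 \cdot 126 = 252$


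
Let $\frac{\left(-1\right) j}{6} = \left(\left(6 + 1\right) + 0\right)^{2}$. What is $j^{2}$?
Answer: $86436$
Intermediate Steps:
$j = -294$ ($j = - 6 \left(\left(6 + 1\right) + 0\right)^{2} = - 6 \left(7 + 0\right)^{2} = - 6 \cdot 7^{2} = \left(-6\right) 49 = -294$)
$j^{2} = \left(-294\right)^{2} = 86436$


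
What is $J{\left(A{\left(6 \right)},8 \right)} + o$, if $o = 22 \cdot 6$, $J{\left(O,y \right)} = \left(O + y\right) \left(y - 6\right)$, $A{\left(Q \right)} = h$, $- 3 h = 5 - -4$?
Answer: $142$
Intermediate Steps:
$h = -3$ ($h = - \frac{5 - -4}{3} = - \frac{5 + 4}{3} = \left(- \frac{1}{3}\right) 9 = -3$)
$A{\left(Q \right)} = -3$
$J{\left(O,y \right)} = \left(-6 + y\right) \left(O + y\right)$ ($J{\left(O,y \right)} = \left(O + y\right) \left(-6 + y\right) = \left(-6 + y\right) \left(O + y\right)$)
$o = 132$
$J{\left(A{\left(6 \right)},8 \right)} + o = \left(8^{2} - -18 - 48 - 24\right) + 132 = \left(64 + 18 - 48 - 24\right) + 132 = 10 + 132 = 142$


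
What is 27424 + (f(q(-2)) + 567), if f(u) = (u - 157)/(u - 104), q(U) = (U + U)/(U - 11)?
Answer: 37733905/1348 ≈ 27993.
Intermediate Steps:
q(U) = 2*U/(-11 + U) (q(U) = (2*U)/(-11 + U) = 2*U/(-11 + U))
f(u) = (-157 + u)/(-104 + u)
27424 + (f(q(-2)) + 567) = 27424 + ((-157 + 2*(-2)/(-11 - 2))/(-104 + 2*(-2)/(-11 - 2)) + 567) = 27424 + ((-157 + 2*(-2)/(-13))/(-104 + 2*(-2)/(-13)) + 567) = 27424 + ((-157 + 2*(-2)*(-1/13))/(-104 + 2*(-2)*(-1/13)) + 567) = 27424 + ((-157 + 4/13)/(-104 + 4/13) + 567) = 27424 + (-2037/13/(-1348/13) + 567) = 27424 + (-13/1348*(-2037/13) + 567) = 27424 + (2037/1348 + 567) = 27424 + 766353/1348 = 37733905/1348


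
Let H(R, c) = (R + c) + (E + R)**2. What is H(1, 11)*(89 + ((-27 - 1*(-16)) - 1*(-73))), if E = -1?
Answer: 1812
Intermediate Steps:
H(R, c) = R + c + (-1 + R)**2 (H(R, c) = (R + c) + (-1 + R)**2 = R + c + (-1 + R)**2)
H(1, 11)*(89 + ((-27 - 1*(-16)) - 1*(-73))) = (1 + 11 + (-1 + 1)**2)*(89 + ((-27 - 1*(-16)) - 1*(-73))) = (1 + 11 + 0**2)*(89 + ((-27 + 16) + 73)) = (1 + 11 + 0)*(89 + (-11 + 73)) = 12*(89 + 62) = 12*151 = 1812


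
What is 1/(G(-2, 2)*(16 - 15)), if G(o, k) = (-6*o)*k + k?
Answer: 1/26 ≈ 0.038462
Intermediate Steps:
G(o, k) = k - 6*k*o (G(o, k) = -6*k*o + k = k - 6*k*o)
1/(G(-2, 2)*(16 - 15)) = 1/((2*(1 - 6*(-2)))*(16 - 15)) = 1/((2*(1 + 12))*1) = 1/((2*13)*1) = 1/(26*1) = 1/26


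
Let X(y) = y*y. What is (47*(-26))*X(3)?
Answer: -10998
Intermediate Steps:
X(y) = y²
(47*(-26))*X(3) = (47*(-26))*3² = -1222*9 = -10998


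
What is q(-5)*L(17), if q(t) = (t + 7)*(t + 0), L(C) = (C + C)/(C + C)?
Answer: -10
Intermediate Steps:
L(C) = 1 (L(C) = (2*C)/((2*C)) = (2*C)*(1/(2*C)) = 1)
q(t) = t*(7 + t) (q(t) = (7 + t)*t = t*(7 + t))
q(-5)*L(17) = -5*(7 - 5)*1 = -5*2*1 = -10*1 = -10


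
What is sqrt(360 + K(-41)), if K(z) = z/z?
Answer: 19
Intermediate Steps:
K(z) = 1
sqrt(360 + K(-41)) = sqrt(360 + 1) = sqrt(361) = 19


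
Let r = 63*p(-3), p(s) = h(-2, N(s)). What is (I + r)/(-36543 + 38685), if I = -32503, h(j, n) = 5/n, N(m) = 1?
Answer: -16094/1071 ≈ -15.027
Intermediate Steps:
p(s) = 5 (p(s) = 5/1 = 5*1 = 5)
r = 315 (r = 63*5 = 315)
(I + r)/(-36543 + 38685) = (-32503 + 315)/(-36543 + 38685) = -32188/2142 = -32188*1/2142 = -16094/1071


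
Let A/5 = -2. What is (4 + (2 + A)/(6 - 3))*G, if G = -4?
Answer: -16/3 ≈ -5.3333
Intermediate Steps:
A = -10 (A = 5*(-2) = -10)
(4 + (2 + A)/(6 - 3))*G = (4 + (2 - 10)/(6 - 3))*(-4) = (4 - 8/3)*(-4) = (4/3)*(-4) = -16/3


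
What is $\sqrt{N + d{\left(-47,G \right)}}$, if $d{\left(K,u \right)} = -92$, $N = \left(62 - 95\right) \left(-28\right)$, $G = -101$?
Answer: $8 \sqrt{13} \approx 28.844$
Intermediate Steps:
$N = 924$ ($N = \left(-33\right) \left(-28\right) = 924$)
$\sqrt{N + d{\left(-47,G \right)}} = \sqrt{924 - 92} = \sqrt{832} = 8 \sqrt{13}$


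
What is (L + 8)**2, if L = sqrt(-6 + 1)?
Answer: (8 + I*sqrt(5))**2 ≈ 59.0 + 35.777*I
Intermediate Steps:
L = I*sqrt(5) (L = sqrt(-5) = I*sqrt(5) ≈ 2.2361*I)
(L + 8)**2 = (I*sqrt(5) + 8)**2 = (8 + I*sqrt(5))**2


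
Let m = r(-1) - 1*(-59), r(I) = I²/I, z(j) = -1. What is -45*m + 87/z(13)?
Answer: -2697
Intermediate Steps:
r(I) = I
m = 58 (m = -1 - 1*(-59) = -1 + 59 = 58)
-45*m + 87/z(13) = -45*58 + 87/(-1) = -2610 + 87*(-1) = -2610 - 87 = -2697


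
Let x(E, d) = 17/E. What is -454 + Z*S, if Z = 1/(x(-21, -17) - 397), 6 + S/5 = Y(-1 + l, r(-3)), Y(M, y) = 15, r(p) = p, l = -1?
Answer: -3793661/8354 ≈ -454.11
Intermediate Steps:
S = 45 (S = -30 + 5*15 = -30 + 75 = 45)
Z = -21/8354 (Z = 1/(17/(-21) - 397) = 1/(17*(-1/21) - 397) = 1/(-17/21 - 397) = 1/(-8354/21) = -21/8354 ≈ -0.0025138)
-454 + Z*S = -454 - 21/8354*45 = -454 - 945/8354 = -3793661/8354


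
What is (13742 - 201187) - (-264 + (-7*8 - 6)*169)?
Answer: -176703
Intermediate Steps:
(13742 - 201187) - (-264 + (-7*8 - 6)*169) = -187445 - (-264 + (-56 - 6)*169) = -187445 - (-264 - 62*169) = -187445 - (-264 - 10478) = -187445 - 1*(-10742) = -187445 + 10742 = -176703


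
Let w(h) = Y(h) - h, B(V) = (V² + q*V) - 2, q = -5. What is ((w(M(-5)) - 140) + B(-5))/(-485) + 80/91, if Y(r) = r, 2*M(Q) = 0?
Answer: 47172/44135 ≈ 1.0688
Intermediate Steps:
M(Q) = 0 (M(Q) = (½)*0 = 0)
B(V) = -2 + V² - 5*V (B(V) = (V² - 5*V) - 2 = -2 + V² - 5*V)
w(h) = 0 (w(h) = h - h = 0)
((w(M(-5)) - 140) + B(-5))/(-485) + 80/91 = ((0 - 140) + (-2 + (-5)² - 5*(-5)))/(-485) + 80/91 = (-140 + (-2 + 25 + 25))*(-1/485) + 80*(1/91) = (-140 + 48)*(-1/485) + 80/91 = -92*(-1/485) + 80/91 = 92/485 + 80/91 = 47172/44135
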